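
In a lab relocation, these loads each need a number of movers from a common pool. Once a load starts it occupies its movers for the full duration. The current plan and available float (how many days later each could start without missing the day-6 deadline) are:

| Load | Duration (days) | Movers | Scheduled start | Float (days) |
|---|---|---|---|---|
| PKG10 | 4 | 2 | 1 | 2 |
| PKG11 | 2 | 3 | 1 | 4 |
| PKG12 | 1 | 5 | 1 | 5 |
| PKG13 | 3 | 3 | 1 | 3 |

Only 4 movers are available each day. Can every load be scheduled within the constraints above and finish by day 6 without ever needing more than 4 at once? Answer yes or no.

no

Total mover-days = 28; over 6 days the average is 28/6 > 4, so some day must exceed 4.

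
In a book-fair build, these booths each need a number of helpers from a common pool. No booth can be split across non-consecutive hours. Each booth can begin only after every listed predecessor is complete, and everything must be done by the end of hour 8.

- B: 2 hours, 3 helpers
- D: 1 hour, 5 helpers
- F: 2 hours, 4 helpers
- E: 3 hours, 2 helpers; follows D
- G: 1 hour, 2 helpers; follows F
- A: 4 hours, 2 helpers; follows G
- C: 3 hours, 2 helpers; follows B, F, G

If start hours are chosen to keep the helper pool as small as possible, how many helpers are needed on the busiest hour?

Early-start (B@1, D@1, F@1, E@2, G@3, A@4, C@4) gives peak 12: h1:12  h2:9  h3:4  h4:6  h5:4  h6:4  h7:2  h8:0.
Shift B→4, F→2, E→6, G→4, A→5, C→6.
Schedule B@4, D@1, F@2, E@6, G@4, A@5, C@6: h1:5  h2:4  h3:4  h4:5  h5:5  h6:6  h7:6  h8:6 — peak 6.
Total helper-hours = 41 over 8 hours ⇒ peak ≥ ⌈41/8⌉ = 6, so 6 is optimal.

6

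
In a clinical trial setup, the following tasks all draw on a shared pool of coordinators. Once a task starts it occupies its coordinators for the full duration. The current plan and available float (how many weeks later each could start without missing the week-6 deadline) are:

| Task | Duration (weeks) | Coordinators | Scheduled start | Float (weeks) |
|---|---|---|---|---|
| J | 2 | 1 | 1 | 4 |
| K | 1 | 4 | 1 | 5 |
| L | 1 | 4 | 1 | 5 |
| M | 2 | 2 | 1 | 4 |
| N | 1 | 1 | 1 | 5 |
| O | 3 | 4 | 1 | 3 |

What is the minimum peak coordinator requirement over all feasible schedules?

6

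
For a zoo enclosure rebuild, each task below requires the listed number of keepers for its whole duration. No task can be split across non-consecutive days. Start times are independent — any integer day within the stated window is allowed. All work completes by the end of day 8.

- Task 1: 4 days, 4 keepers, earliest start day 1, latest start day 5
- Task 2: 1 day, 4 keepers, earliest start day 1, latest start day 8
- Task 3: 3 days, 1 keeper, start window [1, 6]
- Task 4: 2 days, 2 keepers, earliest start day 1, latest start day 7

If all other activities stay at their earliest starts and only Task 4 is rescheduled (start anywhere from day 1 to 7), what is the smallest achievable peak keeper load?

Task 4@1: d1:11  d2:7  d3:5  d4:4  d5:0  d6:0  d7:0  d8:0 → peak 11
Task 4@2: d1:9  d2:7  d3:7  d4:4  d5:0  d6:0  d7:0  d8:0 → peak 9
Task 4@3: d1:9  d2:5  d3:7  d4:6  d5:0  d6:0  d7:0  d8:0 → peak 9
Task 4@4: d1:9  d2:5  d3:5  d4:6  d5:2  d6:0  d7:0  d8:0 → peak 9
Task 4@5: d1:9  d2:5  d3:5  d4:4  d5:2  d6:2  d7:0  d8:0 → peak 9
Task 4@6: d1:9  d2:5  d3:5  d4:4  d5:0  d6:2  d7:2  d8:0 → peak 9
Task 4@7: d1:9  d2:5  d3:5  d4:4  d5:0  d6:0  d7:2  d8:2 → peak 9
Best is Task 4@2, peak 9.

9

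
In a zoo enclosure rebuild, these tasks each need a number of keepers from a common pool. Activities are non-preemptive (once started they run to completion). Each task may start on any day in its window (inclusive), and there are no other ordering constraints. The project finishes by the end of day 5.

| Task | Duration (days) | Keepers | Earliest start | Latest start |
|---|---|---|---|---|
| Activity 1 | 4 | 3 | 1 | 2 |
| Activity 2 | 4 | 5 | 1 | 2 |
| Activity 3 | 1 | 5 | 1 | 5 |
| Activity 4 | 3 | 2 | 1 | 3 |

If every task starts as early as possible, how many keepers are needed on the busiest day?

Early-start schedule: Activity 1@1, Activity 2@1, Activity 3@1, Activity 4@1.
Load per day: day 1: 15, day 2: 10, day 3: 10, day 4: 8, day 5: 0.
Peak is 15.

15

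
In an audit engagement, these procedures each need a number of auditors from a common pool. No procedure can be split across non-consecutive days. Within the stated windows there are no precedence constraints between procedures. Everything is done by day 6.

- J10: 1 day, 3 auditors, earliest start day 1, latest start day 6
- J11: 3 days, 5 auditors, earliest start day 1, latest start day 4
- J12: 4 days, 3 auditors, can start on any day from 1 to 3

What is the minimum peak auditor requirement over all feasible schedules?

Early-start (J10@1, J11@1, J12@1) gives peak 11: d1:11  d2:8  d3:8  d4:3  d5:0  d6:0.
Shift J12→2.
Schedule J10@1, J11@1, J12@2: d1:8  d2:8  d3:8  d4:3  d5:3  d6:0 — peak 8.

8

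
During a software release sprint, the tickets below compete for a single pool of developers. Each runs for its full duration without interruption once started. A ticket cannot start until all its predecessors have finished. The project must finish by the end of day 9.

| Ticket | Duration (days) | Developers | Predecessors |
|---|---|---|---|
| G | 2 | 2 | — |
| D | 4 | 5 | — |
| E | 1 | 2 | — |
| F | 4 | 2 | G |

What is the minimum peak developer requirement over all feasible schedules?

Early-start (G@1, D@1, E@1, F@3) gives peak 9: d1:9  d2:7  d3:7  d4:7  d5:2  d6:2  d7:0  d8:0  d9:0.
Shift E→3, F→4.
Schedule G@1, D@1, E@3, F@4: d1:7  d2:7  d3:7  d4:7  d5:2  d6:2  d7:2  d8:0  d9:0 — peak 7.

7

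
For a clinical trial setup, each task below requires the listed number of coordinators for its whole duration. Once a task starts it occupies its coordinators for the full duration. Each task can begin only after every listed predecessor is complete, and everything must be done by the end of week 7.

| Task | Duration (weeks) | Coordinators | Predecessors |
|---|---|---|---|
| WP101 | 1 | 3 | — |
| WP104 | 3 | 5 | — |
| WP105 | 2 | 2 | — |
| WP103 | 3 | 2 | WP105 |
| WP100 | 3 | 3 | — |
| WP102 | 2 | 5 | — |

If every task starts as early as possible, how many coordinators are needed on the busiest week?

18

Early-start schedule: WP101@1, WP104@1, WP105@1, WP103@3, WP100@1, WP102@1.
Load per week: week 1: 18, week 2: 15, week 3: 10, week 4: 2, week 5: 2, week 6: 0, week 7: 0.
Peak is 18.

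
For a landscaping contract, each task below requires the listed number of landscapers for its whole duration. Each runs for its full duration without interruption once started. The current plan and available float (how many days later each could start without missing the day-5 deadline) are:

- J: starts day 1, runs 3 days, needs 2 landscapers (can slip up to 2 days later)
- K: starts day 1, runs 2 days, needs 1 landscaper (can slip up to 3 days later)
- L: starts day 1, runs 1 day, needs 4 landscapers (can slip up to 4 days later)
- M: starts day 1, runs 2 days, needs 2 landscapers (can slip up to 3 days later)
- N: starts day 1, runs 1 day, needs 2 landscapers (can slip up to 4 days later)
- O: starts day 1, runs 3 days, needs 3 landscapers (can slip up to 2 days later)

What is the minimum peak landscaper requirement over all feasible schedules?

Early-start (J@1, K@1, L@1, M@1, N@1, O@1) gives peak 14: d1:14  d2:8  d3:5  d4:0  d5:0.
Shift L→4, M→4, N→5.
Schedule J@1, K@1, L@4, M@4, N@5, O@1: d1:6  d2:6  d3:5  d4:6  d5:4 — peak 6.
Total landscaper-days = 27 over 5 days ⇒ peak ≥ ⌈27/5⌉ = 6, so 6 is optimal.

6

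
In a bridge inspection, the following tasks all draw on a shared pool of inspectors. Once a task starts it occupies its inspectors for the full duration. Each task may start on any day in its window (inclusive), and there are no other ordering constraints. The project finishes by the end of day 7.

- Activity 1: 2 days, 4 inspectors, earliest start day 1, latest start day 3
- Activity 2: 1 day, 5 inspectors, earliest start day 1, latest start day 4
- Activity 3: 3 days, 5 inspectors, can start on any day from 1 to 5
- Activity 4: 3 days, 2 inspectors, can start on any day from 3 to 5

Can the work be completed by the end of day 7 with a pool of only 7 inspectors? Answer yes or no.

Schedule Activity 1@1, Activity 2@3, Activity 3@4, Activity 4@3: d1:4  d2:4  d3:7  d4:7  d5:7  d6:5  d7:0 — peak 7 ≤ 7.

yes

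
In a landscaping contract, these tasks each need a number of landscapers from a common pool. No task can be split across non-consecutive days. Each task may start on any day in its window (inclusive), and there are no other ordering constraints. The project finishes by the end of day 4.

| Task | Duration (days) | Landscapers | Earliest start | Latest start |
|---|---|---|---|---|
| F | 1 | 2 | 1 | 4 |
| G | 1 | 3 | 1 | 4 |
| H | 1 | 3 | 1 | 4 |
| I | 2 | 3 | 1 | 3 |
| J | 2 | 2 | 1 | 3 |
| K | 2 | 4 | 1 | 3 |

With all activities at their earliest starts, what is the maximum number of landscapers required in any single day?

17

Early-start schedule: F@1, G@1, H@1, I@1, J@1, K@1.
Load per day: day 1: 17, day 2: 9, day 3: 0, day 4: 0.
Peak is 17.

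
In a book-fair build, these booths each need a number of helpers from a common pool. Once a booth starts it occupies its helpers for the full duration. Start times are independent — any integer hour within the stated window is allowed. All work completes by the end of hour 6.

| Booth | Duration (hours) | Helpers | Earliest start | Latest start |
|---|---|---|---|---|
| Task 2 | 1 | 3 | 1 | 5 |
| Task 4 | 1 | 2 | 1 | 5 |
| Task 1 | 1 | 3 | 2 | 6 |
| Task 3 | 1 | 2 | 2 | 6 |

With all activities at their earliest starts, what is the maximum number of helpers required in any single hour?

5

Early-start schedule: Task 2@1, Task 4@1, Task 1@2, Task 3@2.
Load per hour: hour 1: 5, hour 2: 5, hour 3: 0, hour 4: 0, hour 5: 0, hour 6: 0.
Peak is 5.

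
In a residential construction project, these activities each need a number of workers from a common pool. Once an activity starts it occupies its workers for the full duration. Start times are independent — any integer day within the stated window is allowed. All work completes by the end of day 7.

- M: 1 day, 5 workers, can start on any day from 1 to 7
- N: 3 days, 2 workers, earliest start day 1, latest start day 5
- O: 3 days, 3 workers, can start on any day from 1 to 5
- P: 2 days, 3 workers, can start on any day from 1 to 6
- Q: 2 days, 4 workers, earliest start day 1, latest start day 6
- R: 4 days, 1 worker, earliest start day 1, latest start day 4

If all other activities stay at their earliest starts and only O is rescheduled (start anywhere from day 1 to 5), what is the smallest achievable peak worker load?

15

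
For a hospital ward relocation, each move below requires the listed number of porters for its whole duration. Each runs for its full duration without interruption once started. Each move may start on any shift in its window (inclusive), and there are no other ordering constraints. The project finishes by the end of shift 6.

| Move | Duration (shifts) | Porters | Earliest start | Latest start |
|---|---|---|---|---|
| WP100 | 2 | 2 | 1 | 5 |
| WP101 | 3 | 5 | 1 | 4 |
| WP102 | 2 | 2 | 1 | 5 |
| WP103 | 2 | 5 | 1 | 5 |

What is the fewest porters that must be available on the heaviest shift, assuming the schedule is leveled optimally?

7

Early-start (WP100@1, WP101@1, WP102@1, WP103@1) gives peak 14: s1:14  s2:14  s3:5  s4:0  s5:0  s6:0.
Shift WP102→3, WP103→4.
Schedule WP100@1, WP101@1, WP102@3, WP103@4: s1:7  s2:7  s3:7  s4:7  s5:5  s6:0 — peak 7.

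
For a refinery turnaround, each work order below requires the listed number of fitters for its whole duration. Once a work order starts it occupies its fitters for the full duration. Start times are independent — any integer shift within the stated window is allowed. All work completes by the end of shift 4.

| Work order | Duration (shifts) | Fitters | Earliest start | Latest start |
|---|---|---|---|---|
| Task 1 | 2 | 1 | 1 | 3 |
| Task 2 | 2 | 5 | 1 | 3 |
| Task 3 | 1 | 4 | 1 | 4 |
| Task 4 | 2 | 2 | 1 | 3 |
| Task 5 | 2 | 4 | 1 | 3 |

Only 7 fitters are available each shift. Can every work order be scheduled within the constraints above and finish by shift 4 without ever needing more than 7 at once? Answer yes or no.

no

The minimum achievable peak is 8; 7 < 8, so no feasible schedule stays within the cap.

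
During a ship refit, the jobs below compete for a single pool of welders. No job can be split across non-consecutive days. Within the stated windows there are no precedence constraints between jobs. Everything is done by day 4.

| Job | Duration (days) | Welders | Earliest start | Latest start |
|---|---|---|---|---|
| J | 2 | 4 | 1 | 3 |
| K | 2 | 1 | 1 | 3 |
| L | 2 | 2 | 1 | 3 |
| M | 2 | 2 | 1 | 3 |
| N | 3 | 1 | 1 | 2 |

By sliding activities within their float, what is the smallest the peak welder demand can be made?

Early-start (J@1, K@1, L@1, M@1, N@1) gives peak 10: d1:10  d2:10  d3:1  d4:0.
Shift L→3, M→3.
Schedule J@1, K@1, L@3, M@3, N@1: d1:6  d2:6  d3:5  d4:4 — peak 6.
Total welder-days = 21 over 4 days ⇒ peak ≥ ⌈21/4⌉ = 6, so 6 is optimal.

6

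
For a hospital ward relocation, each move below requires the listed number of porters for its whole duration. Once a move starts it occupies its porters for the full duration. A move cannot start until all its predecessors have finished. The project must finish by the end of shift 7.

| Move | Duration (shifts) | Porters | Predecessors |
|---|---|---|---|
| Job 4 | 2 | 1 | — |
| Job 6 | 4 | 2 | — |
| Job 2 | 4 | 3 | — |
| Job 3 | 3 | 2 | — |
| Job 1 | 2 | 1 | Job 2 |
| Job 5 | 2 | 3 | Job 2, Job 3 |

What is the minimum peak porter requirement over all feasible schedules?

Early-start (Job 4@1, Job 6@1, Job 2@1, Job 3@1, Job 1@5, Job 5@5) gives peak 8: s1:8  s2:8  s3:7  s4:5  s5:4  s6:4  s7:0.
Shift Job 6→4.
Schedule Job 4@1, Job 6@4, Job 2@1, Job 3@1, Job 1@5, Job 5@5: s1:6  s2:6  s3:5  s4:5  s5:6  s6:6  s7:2 — peak 6.
Total porter-shifts = 36 over 7 shifts ⇒ peak ≥ ⌈36/7⌉ = 6, so 6 is optimal.

6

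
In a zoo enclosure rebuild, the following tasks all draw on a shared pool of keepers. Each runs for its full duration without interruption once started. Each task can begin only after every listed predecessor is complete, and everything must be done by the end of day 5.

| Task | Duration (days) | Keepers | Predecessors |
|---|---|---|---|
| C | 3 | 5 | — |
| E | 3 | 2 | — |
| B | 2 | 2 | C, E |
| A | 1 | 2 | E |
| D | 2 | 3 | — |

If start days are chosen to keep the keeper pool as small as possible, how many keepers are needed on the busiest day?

7

Early-start (C@1, E@1, B@4, A@4, D@1) gives peak 10: d1:10  d2:10  d3:7  d4:4  d5:2.
Shift D→4.
Schedule C@1, E@1, B@4, A@4, D@4: d1:7  d2:7  d3:7  d4:7  d5:5 — peak 7.
Total keeper-days = 33 over 5 days ⇒ peak ≥ ⌈33/5⌉ = 7, so 7 is optimal.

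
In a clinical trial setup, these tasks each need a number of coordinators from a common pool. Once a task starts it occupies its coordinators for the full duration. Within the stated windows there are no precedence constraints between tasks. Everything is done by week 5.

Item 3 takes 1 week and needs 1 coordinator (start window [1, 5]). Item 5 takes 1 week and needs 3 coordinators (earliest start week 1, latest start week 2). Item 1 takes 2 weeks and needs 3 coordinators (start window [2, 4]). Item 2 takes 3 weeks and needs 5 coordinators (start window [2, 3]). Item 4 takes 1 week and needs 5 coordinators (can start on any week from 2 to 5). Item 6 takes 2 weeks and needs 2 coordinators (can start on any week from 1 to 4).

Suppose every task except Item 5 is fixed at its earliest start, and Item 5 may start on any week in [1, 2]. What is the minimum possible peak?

Item 5@1: w1:6  w2:15  w3:8  w4:5  w5:0 → peak 15
Item 5@2: w1:3  w2:18  w3:8  w4:5  w5:0 → peak 18
Best is Item 5@1, peak 15.

15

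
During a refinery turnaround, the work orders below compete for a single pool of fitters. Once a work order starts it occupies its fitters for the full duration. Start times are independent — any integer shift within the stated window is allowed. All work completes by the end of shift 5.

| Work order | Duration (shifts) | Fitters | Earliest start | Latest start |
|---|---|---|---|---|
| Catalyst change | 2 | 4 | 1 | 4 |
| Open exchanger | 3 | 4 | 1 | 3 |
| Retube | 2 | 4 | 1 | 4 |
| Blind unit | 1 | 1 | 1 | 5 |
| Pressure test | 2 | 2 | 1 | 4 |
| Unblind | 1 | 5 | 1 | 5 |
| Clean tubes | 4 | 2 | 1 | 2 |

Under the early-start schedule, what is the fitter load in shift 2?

16

At early start, shift 2 has: Catalyst change, Open exchanger, Retube, Pressure test, Clean tubes.
Demand: 4 + 4 + 4 + 2 + 2 = 16.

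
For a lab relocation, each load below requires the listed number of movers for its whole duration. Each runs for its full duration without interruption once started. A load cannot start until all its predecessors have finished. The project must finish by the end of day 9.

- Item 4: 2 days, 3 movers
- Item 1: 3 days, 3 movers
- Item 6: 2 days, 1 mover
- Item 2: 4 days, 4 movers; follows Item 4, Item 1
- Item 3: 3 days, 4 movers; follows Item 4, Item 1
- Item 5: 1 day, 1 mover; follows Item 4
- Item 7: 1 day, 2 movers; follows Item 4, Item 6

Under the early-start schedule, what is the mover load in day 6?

8

At early start, day 6 has: Item 2, Item 3.
Demand: 4 + 4 = 8.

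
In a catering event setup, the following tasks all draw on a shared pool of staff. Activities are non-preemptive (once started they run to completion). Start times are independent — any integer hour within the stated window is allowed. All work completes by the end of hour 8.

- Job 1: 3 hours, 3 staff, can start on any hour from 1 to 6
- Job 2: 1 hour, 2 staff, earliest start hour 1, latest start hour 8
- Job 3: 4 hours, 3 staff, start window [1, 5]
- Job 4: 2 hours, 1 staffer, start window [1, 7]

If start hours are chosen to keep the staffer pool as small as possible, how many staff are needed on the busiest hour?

4

Early-start (Job 1@1, Job 2@1, Job 3@1, Job 4@1) gives peak 9: h1:9  h2:7  h3:6  h4:3  h5:0  h6:0  h7:0  h8:0.
Shift Job 2→4, Job 3→5.
Schedule Job 1@1, Job 2@4, Job 3@5, Job 4@1: h1:4  h2:4  h3:3  h4:2  h5:3  h6:3  h7:3  h8:3 — peak 4.
Total staffer-hours = 25 over 8 hours ⇒ peak ≥ ⌈25/8⌉ = 4, so 4 is optimal.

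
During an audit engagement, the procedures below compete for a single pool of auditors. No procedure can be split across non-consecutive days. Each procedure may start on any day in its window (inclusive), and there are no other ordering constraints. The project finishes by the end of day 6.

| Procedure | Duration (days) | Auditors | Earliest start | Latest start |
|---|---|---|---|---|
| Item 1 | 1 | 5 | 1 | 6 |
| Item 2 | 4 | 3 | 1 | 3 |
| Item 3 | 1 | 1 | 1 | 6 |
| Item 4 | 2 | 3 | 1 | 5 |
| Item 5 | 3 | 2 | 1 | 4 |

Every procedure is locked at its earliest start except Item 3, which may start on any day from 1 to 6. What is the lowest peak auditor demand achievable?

Item 3@1: d1:14  d2:8  d3:5  d4:3  d5:0  d6:0 → peak 14
Item 3@2: d1:13  d2:9  d3:5  d4:3  d5:0  d6:0 → peak 13
Item 3@3: d1:13  d2:8  d3:6  d4:3  d5:0  d6:0 → peak 13
Item 3@4: d1:13  d2:8  d3:5  d4:4  d5:0  d6:0 → peak 13
Item 3@5: d1:13  d2:8  d3:5  d4:3  d5:1  d6:0 → peak 13
Item 3@6: d1:13  d2:8  d3:5  d4:3  d5:0  d6:1 → peak 13
Best is Item 3@2, peak 13.

13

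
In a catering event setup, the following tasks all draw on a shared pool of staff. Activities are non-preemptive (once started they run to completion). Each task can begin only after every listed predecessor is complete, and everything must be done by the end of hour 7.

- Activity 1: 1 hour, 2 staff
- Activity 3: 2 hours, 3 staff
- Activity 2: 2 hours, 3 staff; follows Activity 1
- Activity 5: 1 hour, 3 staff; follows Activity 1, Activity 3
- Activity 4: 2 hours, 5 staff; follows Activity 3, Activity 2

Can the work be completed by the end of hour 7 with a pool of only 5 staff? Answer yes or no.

yes

Schedule Activity 1@1, Activity 3@1, Activity 2@3, Activity 5@5, Activity 4@6: h1:5  h2:3  h3:3  h4:3  h5:3  h6:5  h7:5 — peak 5 ≤ 5.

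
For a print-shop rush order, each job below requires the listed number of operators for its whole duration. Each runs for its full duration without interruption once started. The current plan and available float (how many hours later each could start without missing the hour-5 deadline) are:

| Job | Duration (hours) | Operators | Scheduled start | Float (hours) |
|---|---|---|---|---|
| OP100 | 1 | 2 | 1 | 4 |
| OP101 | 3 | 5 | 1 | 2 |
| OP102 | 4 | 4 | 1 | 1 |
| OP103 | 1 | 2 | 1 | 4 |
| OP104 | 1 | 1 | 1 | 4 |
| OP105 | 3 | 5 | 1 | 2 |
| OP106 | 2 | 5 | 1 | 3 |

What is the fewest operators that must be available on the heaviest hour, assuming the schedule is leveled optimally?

14

Early-start (OP100@1, OP101@1, OP102@1, OP103@1, OP104@1, OP105@1, OP106@1) gives peak 24: h1:24  h2:19  h3:14  h4:4  h5:0.
Shift OP105→2, OP106→4.
Schedule OP100@1, OP101@1, OP102@1, OP103@1, OP104@1, OP105@2, OP106@4: h1:14  h2:14  h3:14  h4:14  h5:5 — peak 14.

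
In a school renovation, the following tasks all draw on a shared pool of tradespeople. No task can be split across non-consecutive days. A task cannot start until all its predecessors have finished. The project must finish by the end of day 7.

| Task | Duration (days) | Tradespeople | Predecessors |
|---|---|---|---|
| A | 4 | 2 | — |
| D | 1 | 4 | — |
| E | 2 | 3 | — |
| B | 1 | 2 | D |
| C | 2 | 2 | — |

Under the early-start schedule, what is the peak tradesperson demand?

Early-start schedule: A@1, D@1, E@1, B@2, C@1.
Load per day: day 1: 11, day 2: 9, day 3: 2, day 4: 2, day 5: 0, day 6: 0, day 7: 0.
Peak is 11.

11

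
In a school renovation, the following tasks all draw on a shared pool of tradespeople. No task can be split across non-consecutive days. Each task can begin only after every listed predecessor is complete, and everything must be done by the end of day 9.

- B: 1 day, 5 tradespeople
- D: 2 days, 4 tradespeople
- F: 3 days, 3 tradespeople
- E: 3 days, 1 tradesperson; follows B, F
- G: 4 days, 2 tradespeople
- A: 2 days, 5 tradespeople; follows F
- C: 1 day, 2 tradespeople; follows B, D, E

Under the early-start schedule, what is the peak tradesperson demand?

Early-start schedule: B@1, D@1, F@1, E@4, G@1, A@4, C@7.
Load per day: day 1: 14, day 2: 9, day 3: 5, day 4: 8, day 5: 6, day 6: 1, day 7: 2, day 8: 0, day 9: 0.
Peak is 14.

14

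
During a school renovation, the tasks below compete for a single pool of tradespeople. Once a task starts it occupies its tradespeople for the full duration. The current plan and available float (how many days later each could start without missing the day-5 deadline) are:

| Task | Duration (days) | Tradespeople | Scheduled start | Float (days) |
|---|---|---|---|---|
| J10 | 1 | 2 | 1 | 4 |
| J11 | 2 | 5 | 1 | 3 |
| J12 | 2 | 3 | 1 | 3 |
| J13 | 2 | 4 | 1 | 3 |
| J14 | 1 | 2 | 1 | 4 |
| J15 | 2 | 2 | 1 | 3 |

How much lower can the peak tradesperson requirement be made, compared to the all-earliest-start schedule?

11

Early-start peak: d1:18  d2:14  d3:0  d4:0  d5:0 ⇒ 18.
Leveled (J10@1, J11@1, J12@3, J13@4, J14@3, J15@2): d1:7  d2:7  d3:7  d4:7  d5:4 ⇒ 7.
Reduction 18 − 7 = 11.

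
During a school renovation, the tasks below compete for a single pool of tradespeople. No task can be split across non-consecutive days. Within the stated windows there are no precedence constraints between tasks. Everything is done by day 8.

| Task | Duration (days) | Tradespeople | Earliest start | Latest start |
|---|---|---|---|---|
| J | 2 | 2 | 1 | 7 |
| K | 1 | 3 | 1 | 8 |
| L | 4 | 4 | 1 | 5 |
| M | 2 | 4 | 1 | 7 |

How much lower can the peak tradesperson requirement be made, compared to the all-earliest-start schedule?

8

Early-start peak: d1:13  d2:10  d3:4  d4:4  d5:0  d6:0  d7:0  d8:0 ⇒ 13.
Leveled (J@1, K@1, L@3, M@7): d1:5  d2:2  d3:4  d4:4  d5:4  d6:4  d7:4  d8:4 ⇒ 5.
Reduction 13 − 5 = 8.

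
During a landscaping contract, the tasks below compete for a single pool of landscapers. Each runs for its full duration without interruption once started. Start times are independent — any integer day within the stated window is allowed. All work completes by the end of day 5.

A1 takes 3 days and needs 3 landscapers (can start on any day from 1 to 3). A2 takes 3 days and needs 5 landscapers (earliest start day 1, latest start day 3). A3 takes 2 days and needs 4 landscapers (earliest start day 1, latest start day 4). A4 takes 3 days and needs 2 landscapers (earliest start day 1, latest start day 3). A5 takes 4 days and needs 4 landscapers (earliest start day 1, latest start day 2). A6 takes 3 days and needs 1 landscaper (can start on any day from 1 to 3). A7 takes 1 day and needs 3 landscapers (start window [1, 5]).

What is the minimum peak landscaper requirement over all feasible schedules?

Early-start (A1@1, A2@1, A3@1, A4@1, A5@1, A6@1, A7@1) gives peak 22: d1:22  d2:19  d3:15  d4:4  d5:0.
Shift A3→4, A7→4.
Schedule A1@1, A2@1, A3@4, A4@1, A5@1, A6@1, A7@4: d1:15  d2:15  d3:15  d4:11  d5:4 — peak 15.

15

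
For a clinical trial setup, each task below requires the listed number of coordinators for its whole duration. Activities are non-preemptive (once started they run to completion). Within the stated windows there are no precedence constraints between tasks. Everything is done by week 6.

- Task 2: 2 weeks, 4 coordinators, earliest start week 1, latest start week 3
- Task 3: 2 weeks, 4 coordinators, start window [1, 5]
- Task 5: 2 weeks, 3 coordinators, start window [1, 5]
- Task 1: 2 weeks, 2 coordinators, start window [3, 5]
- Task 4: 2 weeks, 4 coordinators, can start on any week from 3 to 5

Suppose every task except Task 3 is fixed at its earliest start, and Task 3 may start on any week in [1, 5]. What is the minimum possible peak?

Task 3@1: w1:11  w2:11  w3:6  w4:6  w5:0  w6:0 → peak 11
Task 3@2: w1:7  w2:11  w3:10  w4:6  w5:0  w6:0 → peak 11
Task 3@3: w1:7  w2:7  w3:10  w4:10  w5:0  w6:0 → peak 10
Task 3@4: w1:7  w2:7  w3:6  w4:10  w5:4  w6:0 → peak 10
Task 3@5: w1:7  w2:7  w3:6  w4:6  w5:4  w6:4 → peak 7
Best is Task 3@5, peak 7.

7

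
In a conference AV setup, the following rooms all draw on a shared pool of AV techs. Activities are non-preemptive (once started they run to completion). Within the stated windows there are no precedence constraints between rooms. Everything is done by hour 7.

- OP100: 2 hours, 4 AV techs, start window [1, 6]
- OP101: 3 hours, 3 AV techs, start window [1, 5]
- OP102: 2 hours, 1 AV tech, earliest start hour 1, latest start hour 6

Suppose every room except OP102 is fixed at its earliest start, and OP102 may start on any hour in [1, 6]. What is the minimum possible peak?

7

OP102@1: h1:8  h2:8  h3:3  h4:0  h5:0  h6:0  h7:0 → peak 8
OP102@2: h1:7  h2:8  h3:4  h4:0  h5:0  h6:0  h7:0 → peak 8
OP102@3: h1:7  h2:7  h3:4  h4:1  h5:0  h6:0  h7:0 → peak 7
OP102@4: h1:7  h2:7  h3:3  h4:1  h5:1  h6:0  h7:0 → peak 7
OP102@5: h1:7  h2:7  h3:3  h4:0  h5:1  h6:1  h7:0 → peak 7
OP102@6: h1:7  h2:7  h3:3  h4:0  h5:0  h6:1  h7:1 → peak 7
Best is OP102@3, peak 7.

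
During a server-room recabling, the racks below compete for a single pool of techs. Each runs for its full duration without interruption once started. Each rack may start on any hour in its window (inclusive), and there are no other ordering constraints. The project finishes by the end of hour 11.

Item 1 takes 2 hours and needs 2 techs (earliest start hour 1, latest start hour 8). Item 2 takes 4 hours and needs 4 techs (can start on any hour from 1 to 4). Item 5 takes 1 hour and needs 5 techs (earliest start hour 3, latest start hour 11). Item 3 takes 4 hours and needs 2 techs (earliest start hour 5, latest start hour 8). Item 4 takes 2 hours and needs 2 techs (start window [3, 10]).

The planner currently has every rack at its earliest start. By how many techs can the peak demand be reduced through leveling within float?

6

Early-start peak: h1:6  h2:6  h3:11  h4:6  h5:2  h6:2  h7:2  h8:2  h9:0  h10:0  h11:0 ⇒ 11.
Leveled (Item 1@1, Item 2@3, Item 5@7, Item 3@8, Item 4@8): h1:2  h2:2  h3:4  h4:4  h5:4  h6:4  h7:5  h8:4  h9:4  h10:2  h11:2 ⇒ 5.
Reduction 11 − 5 = 6.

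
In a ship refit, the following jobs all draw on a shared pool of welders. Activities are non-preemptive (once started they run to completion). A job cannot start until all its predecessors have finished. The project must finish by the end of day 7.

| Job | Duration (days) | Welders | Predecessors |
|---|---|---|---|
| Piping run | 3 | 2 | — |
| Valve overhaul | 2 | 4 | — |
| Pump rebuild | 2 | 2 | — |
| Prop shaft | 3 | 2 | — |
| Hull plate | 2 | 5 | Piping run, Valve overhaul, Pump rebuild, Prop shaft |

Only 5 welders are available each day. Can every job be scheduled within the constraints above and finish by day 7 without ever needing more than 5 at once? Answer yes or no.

no

The minimum achievable peak is 6; 5 < 6, so no feasible schedule stays within the cap.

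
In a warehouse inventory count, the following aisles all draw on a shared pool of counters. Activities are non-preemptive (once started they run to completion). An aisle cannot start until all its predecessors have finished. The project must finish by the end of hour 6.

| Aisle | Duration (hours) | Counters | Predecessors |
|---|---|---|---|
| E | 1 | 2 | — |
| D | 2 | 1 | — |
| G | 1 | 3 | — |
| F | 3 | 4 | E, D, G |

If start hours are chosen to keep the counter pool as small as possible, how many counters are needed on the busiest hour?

4

Early-start (E@1, D@1, G@1, F@3) gives peak 6: h1:6  h2:1  h3:4  h4:4  h5:4  h6:0.
Shift G→2.
Schedule E@1, D@1, G@2, F@3: h1:3  h2:4  h3:4  h4:4  h5:4  h6:0 — peak 4.
Total counter-hours = 19 over 6 hours ⇒ peak ≥ ⌈19/6⌉ = 4, so 4 is optimal.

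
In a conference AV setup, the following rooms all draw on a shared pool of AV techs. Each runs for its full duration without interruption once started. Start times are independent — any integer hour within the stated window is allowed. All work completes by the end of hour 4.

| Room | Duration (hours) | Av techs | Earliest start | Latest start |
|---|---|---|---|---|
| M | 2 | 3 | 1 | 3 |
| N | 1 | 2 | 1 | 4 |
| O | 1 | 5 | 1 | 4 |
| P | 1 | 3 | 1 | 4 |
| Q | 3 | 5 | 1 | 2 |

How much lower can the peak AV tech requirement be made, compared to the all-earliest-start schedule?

10

Early-start peak: h1:18  h2:8  h3:5  h4:0 ⇒ 18.
Leveled (M@1, N@3, O@1, P@4, Q@2): h1:8  h2:8  h3:7  h4:8 ⇒ 8.
Reduction 18 − 8 = 10.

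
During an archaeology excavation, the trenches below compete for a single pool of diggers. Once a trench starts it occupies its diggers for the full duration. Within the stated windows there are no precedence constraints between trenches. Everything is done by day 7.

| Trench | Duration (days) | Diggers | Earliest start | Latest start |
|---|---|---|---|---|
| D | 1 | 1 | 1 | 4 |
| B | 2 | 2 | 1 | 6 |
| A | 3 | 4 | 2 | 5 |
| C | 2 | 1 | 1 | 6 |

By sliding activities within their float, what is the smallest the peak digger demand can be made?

Early-start (D@1, B@1, A@2, C@1) gives peak 7: d1:4  d2:7  d3:4  d4:4  d5:0  d6:0  d7:0.
Shift A→3.
Schedule D@1, B@1, A@3, C@1: d1:4  d2:3  d3:4  d4:4  d5:4  d6:0  d7:0 — peak 4.

4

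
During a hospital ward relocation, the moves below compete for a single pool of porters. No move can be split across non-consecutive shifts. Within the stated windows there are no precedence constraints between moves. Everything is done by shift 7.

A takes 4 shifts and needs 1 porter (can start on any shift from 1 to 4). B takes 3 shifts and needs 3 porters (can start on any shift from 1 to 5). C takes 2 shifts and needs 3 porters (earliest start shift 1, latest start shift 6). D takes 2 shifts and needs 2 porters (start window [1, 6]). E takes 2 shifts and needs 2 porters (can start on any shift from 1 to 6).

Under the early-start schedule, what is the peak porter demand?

11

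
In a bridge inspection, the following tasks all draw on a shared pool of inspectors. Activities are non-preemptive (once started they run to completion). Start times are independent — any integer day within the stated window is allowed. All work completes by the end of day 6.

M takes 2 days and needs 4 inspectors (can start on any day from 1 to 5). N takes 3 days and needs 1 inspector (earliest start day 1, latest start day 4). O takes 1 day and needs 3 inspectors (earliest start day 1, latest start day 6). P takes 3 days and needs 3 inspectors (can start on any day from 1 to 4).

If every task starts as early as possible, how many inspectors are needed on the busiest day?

Early-start schedule: M@1, N@1, O@1, P@1.
Load per day: day 1: 11, day 2: 8, day 3: 4, day 4: 0, day 5: 0, day 6: 0.
Peak is 11.

11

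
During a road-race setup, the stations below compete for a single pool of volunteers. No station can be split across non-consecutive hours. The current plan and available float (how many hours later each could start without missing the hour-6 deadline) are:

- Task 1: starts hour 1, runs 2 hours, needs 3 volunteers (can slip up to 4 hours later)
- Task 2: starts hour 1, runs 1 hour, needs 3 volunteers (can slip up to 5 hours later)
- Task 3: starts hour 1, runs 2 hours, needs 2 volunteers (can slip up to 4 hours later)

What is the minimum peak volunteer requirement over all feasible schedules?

3

Early-start (Task 1@1, Task 2@1, Task 3@1) gives peak 8: h1:8  h2:5  h3:0  h4:0  h5:0  h6:0.
Shift Task 2→3, Task 3→4.
Schedule Task 1@1, Task 2@3, Task 3@4: h1:3  h2:3  h3:3  h4:2  h5:2  h6:0 — peak 3.
Total volunteer-hours = 13 over 6 hours ⇒ peak ≥ ⌈13/6⌉ = 3, so 3 is optimal.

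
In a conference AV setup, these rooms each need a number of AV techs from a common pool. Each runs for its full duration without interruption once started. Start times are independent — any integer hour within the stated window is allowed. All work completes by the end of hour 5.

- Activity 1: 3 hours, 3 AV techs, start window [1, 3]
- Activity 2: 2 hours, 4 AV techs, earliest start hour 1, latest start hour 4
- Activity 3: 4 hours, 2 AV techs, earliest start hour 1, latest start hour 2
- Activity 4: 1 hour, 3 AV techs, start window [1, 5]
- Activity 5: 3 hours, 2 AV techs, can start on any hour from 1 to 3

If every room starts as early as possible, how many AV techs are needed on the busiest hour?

Early-start schedule: Activity 1@1, Activity 2@1, Activity 3@1, Activity 4@1, Activity 5@1.
Load per hour: hour 1: 14, hour 2: 11, hour 3: 7, hour 4: 2, hour 5: 0.
Peak is 14.

14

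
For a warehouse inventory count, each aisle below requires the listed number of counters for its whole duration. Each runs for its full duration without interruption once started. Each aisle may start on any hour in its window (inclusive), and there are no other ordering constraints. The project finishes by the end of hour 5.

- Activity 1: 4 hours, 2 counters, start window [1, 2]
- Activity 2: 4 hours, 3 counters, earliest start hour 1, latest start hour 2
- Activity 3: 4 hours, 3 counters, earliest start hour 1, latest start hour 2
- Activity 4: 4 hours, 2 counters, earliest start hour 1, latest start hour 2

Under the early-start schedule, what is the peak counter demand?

Early-start schedule: Activity 1@1, Activity 2@1, Activity 3@1, Activity 4@1.
Load per hour: hour 1: 10, hour 2: 10, hour 3: 10, hour 4: 10, hour 5: 0.
Peak is 10.

10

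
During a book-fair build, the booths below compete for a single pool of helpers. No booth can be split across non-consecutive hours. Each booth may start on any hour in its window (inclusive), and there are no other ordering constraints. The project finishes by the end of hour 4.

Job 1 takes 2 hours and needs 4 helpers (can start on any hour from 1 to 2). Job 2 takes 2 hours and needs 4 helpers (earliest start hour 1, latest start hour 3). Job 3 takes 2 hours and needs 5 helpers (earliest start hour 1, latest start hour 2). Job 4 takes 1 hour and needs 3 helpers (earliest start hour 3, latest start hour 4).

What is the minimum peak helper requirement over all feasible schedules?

9

Early-start (Job 1@1, Job 2@1, Job 3@1, Job 4@3) gives peak 13: h1:13  h2:13  h3:3  h4:0.
Shift Job 2→3.
Schedule Job 1@1, Job 2@3, Job 3@1, Job 4@3: h1:9  h2:9  h3:7  h4:4 — peak 9.
No arrangement of the 24 feasible schedules does better.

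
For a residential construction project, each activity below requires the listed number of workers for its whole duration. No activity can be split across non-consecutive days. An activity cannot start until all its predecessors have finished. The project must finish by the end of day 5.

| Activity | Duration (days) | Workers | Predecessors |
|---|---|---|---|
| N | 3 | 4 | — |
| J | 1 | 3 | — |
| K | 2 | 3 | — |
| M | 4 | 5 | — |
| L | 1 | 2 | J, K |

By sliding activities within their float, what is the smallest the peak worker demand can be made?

11

Early-start (N@1, J@1, K@1, M@1, L@3) gives peak 15: d1:15  d2:12  d3:11  d4:5  d5:0.
Shift N→3.
Schedule N@3, J@1, K@1, M@1, L@3: d1:11  d2:8  d3:11  d4:9  d5:4 — peak 11.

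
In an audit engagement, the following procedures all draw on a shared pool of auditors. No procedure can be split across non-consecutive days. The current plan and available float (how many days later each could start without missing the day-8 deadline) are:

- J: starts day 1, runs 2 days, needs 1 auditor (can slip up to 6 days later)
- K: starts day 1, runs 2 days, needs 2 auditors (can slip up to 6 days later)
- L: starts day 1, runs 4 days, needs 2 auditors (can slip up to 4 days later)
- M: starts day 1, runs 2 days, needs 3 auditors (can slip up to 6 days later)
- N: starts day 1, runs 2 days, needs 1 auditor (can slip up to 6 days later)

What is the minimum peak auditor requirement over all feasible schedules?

3

Early-start (J@1, K@1, L@1, M@1, N@1) gives peak 9: d1:9  d2:9  d3:2  d4:2  d5:0  d6:0  d7:0  d8:0.
Shift L→3, M→7, N→3.
Schedule J@1, K@1, L@3, M@7, N@3: d1:3  d2:3  d3:3  d4:3  d5:2  d6:2  d7:3  d8:3 — peak 3.
Total auditor-days = 22 over 8 days ⇒ peak ≥ ⌈22/8⌉ = 3, so 3 is optimal.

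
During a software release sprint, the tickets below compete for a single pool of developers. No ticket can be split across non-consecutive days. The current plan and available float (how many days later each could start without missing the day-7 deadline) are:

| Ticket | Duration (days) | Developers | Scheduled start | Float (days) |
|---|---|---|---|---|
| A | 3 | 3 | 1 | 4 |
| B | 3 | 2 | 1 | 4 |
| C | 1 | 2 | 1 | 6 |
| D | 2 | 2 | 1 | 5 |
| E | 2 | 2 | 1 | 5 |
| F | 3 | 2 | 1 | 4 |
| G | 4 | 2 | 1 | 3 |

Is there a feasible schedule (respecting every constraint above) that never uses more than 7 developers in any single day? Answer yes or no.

Schedule A@1, B@1, C@4, D@4, E@6, F@5, G@4: d1:5  d2:5  d3:5  d4:6  d5:6  d6:6  d7:6 — peak 6 ≤ 7.

yes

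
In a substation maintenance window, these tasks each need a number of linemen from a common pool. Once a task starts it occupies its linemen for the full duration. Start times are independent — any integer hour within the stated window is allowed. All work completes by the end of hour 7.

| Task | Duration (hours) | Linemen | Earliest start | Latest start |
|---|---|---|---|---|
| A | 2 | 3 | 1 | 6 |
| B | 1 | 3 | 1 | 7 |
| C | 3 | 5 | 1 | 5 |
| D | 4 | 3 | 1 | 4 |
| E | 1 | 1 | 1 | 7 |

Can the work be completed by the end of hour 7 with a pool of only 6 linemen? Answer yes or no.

Schedule A@1, B@3, C@5, D@1, E@4: h1:6  h2:6  h3:6  h4:4  h5:5  h6:5  h7:5 — peak 6 ≤ 6.

yes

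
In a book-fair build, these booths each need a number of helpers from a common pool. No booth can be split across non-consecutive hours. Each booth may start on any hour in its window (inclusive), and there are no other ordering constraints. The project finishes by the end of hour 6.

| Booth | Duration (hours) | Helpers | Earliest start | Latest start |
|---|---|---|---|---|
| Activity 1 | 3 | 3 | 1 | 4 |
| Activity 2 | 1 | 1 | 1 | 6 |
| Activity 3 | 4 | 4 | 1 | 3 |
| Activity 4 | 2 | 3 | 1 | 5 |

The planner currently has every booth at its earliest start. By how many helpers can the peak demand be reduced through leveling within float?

4

Early-start peak: h1:11  h2:10  h3:7  h4:4  h5:0  h6:0 ⇒ 11.
Leveled (Activity 1@1, Activity 2@1, Activity 3@2, Activity 4@4): h1:4  h2:7  h3:7  h4:7  h5:7  h6:0 ⇒ 7.
Reduction 11 − 7 = 4.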